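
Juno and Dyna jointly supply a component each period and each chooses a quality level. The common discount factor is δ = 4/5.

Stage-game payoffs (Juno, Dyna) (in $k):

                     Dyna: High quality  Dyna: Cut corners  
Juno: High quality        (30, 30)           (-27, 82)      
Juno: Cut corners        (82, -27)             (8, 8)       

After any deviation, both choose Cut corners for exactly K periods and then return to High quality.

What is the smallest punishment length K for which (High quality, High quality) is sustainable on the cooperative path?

IC: δ(1−δ^K)/(1−δ) ≥ (82−30)/(30−8) = 26/11.
With δ = 4/5: need 1 − δ^K ≥ 26/11·(1−4/5)/(4/5), i.e. δ^K ≤ 0.4091.
Since (4/5)^4 = 0.4096 and (4/5)^5 = 0.3277, the smallest such K is 5.

5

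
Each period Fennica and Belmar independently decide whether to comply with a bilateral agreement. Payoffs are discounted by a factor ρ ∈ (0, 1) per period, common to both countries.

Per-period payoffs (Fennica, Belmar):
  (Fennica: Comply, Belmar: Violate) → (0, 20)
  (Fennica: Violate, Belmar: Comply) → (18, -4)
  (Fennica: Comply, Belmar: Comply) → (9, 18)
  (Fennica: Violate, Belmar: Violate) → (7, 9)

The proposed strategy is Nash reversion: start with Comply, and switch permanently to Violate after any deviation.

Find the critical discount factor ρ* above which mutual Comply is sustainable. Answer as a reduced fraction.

For Fennica: deviation gain 18−9 = 9, per-period punishment loss 9−7 = 2. IC gives ρ ≥ 9/11.
For Belmar: gain 2, loss 9 per period, so ρ ≥ 2/11.
The tighter constraint is Fennica's, so cooperation needs ρ ≥ 9/11.

9/11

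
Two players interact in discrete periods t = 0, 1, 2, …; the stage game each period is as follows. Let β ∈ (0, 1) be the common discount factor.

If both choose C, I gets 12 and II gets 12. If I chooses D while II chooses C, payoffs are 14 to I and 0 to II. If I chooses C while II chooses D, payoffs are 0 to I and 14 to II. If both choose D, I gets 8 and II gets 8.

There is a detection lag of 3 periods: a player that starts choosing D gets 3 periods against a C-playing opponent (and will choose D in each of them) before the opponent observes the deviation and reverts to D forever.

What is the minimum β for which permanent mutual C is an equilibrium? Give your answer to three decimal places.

The best deviation is to choose D for all 3 undetected periods, earning 14 each, then 8 forever once detected.
Deviation value: 14(1−β^3)/(1−β) + 8β^3/(1−β); cooperation value: 12/(1−β).
IC: 12 ≥ 14(1−β^3) + 8β^3 = 14 − 6β^3.
So β^3 ≥ 2/6 = 1/3, giving β ≥ (1/3)^(1/3) ≈ 0.693.

0.693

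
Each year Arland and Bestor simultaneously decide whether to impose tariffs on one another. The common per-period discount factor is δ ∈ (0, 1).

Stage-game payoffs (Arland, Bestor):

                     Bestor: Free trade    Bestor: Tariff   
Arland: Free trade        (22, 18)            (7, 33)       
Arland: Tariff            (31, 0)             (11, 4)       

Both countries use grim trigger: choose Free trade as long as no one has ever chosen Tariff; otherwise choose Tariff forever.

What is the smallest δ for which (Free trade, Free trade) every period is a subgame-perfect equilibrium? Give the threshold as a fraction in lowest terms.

15/29

For Arland: deviation gain 31−22 = 9, per-period punishment loss 22−11 = 11. IC gives δ ≥ 9/20.
For Bestor: gain 15, loss 14 per period, so δ ≥ 15/29.
The tighter constraint is Bestor's, so cooperation needs δ ≥ 15/29.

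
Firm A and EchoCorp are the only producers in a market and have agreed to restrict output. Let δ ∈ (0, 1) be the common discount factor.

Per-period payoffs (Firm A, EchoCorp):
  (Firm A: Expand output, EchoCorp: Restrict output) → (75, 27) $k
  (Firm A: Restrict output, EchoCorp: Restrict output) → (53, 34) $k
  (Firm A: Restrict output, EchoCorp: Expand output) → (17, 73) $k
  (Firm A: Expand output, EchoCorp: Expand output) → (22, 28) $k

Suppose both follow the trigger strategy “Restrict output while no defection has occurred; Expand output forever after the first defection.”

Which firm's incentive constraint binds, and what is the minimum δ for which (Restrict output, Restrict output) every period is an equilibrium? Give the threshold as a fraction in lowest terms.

Firm A: cooperation gives 53 each period; deviation gives 75 once then 22 forever.
  53/(1−δ) ≥ 75 + 22δ/(1−δ) ⇒ δ ≥ 22/53.
EchoCorp: cooperation gives 34 each period; deviation gives 73 once then 28 forever.
  δ ≥ 39/45 = 13/15.
Both must hold, so the binding constraint is EchoCorp's: δ ≥ 13/15.

EchoCorp; δ ≥ 13/15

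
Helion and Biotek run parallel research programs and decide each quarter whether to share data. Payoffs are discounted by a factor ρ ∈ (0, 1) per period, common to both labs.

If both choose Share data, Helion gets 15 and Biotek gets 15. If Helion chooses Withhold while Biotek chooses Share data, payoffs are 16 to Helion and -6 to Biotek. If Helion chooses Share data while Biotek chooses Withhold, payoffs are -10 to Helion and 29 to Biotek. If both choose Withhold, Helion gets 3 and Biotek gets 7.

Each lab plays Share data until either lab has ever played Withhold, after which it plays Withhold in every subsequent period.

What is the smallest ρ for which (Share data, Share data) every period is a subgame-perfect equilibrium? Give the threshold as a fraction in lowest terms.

7/11

Helion's threshold: (16−15)/(16−3) = 1/13.
Biotek's threshold: (29−15)/(29−7) = 7/11.
1/13 < 7/11, so Biotek binds and ρ* = 7/11.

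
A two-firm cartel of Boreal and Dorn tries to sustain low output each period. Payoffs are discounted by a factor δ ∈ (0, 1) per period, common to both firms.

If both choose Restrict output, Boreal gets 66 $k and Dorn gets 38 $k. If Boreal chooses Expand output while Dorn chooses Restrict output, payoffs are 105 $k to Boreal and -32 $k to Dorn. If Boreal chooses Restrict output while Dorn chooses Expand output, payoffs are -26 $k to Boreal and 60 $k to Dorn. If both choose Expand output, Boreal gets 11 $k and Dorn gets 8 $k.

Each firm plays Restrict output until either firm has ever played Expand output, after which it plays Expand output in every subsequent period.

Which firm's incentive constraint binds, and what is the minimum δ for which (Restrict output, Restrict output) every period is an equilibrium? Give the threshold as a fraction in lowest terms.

Dorn; δ ≥ 11/26

Boreal: cooperation gives 66 each period; deviation gives 105 once then 11 forever.
  66/(1−δ) ≥ 105 + 11δ/(1−δ) ⇒ δ ≥ 39/94.
Dorn: cooperation gives 38 each period; deviation gives 60 once then 8 forever.
  δ ≥ 22/52 = 11/26.
Both must hold, so the binding constraint is Dorn's: δ ≥ 11/26.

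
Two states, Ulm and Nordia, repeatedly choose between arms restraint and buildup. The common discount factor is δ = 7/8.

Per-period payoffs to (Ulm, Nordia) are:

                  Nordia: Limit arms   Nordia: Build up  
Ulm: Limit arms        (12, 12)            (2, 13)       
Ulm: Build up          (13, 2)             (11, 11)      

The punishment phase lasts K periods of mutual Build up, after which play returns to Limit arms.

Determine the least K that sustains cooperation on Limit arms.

IC: δ(1−δ^K)/(1−δ) ≥ (13−12)/(12−11) = 1.
With δ = 7/8: need 1 − δ^K ≥ 1·(1−7/8)/(7/8), i.e. δ^K ≤ 0.8571.
Since (7/8)^1 = 0.8750 and (7/8)^2 = 0.7656, the smallest such K is 2.

2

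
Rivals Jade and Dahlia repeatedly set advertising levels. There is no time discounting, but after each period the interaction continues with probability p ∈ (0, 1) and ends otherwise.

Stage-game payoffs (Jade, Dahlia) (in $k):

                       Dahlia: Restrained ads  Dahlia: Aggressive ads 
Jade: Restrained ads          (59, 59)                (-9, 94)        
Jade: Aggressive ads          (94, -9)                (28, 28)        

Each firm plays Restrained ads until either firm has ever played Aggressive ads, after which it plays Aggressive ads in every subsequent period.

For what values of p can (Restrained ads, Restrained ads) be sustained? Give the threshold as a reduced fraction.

Expected cooperation value is 59 + p·59 + p²·59 + … = 59/(1−p); deviation gives 94 + p·28/(1−p).
59 ≥ 94(1−p) + 28p ⇒ 66p ≥ 35 ⇒ p ≥ 35/66.

35/66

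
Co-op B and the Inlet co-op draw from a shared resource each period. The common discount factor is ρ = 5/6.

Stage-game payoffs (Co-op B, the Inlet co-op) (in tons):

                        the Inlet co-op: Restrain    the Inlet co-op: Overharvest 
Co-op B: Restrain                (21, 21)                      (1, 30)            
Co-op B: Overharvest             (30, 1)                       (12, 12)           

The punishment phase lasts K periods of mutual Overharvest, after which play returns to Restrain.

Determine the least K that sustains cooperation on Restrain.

Need Σ_{k=1}^{K} ρ^k ≥ (30−21)/(21−12) = 1.0000 at ρ = 5/6.
At K = 1 the sum is 0.8333 < 1.0000; at K = 2 it is 1.5278 ≥ 1.0000.
So the minimum punishment length is K = 2.

2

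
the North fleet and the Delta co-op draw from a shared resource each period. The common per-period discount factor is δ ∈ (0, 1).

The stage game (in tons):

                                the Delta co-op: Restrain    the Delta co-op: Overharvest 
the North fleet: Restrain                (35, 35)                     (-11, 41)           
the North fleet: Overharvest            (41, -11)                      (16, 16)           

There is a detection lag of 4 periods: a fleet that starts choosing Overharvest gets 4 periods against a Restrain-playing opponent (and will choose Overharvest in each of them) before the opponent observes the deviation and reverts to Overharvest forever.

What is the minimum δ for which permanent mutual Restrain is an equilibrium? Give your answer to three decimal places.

A deviator earns 41 for 4 periods, then 16 forever; cooperating earns 35 forever. Multiplying the IC by (1−δ):
35 ≥ 41(1−δ^4) + 16δ^4, so 25·δ^4 ≥ 6 and δ^4 ≥ 6/25.
δ ≥ (6/25)^(1/4) ≈ 0.700.

0.700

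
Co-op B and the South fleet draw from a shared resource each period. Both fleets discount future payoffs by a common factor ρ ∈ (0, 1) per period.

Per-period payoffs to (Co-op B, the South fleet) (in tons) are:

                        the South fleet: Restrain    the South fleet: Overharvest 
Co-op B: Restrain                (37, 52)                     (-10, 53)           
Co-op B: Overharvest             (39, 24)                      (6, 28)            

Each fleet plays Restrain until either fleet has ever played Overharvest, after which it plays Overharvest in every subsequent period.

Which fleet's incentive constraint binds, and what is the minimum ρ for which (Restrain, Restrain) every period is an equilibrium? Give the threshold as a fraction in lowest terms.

For Co-op B: deviation gain 39−37 = 2, per-period punishment loss 37−6 = 31. IC gives ρ ≥ 2/33.
For the South fleet: gain 1, loss 24 per period, so ρ ≥ 1/25.
The tighter constraint is Co-op B's, so cooperation needs ρ ≥ 2/33.

Co-op B; ρ ≥ 2/33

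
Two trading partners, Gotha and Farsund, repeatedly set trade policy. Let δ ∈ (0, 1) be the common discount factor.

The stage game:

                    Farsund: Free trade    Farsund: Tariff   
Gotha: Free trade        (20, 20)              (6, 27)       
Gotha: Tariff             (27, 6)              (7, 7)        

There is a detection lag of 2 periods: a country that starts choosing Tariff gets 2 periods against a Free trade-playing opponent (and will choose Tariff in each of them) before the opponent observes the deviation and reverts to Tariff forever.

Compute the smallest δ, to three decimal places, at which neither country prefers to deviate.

0.592

Deviating for the 2 undetected periods gains 27−20 = 7 per period over cooperation, then loses 20−7 = 13 per period forever once punishment starts.
Gain: 7(1 + δ + … + δ^1); loss: 13·δ^2/(1−δ).
No profitable deviation ⇔ 7(1−δ^2) ≤ 13·δ^2, i.e. δ^2 ≥ 7/(7+13) = 7/20.
Hence δ ≥ (7/20)^(1/2) ≈ 0.592.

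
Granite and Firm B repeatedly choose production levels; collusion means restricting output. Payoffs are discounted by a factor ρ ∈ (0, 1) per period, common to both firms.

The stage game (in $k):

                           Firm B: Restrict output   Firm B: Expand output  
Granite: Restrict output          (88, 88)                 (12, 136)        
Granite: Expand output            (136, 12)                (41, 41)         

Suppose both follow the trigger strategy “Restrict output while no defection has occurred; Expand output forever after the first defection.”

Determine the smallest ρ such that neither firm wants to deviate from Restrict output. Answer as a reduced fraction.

48/95

Under grim trigger the critical discount factor is (T−C)/(T−P) with T = 136, C = 88, P = 41.
ρ* = (136−88)/(136−41) = 48/95.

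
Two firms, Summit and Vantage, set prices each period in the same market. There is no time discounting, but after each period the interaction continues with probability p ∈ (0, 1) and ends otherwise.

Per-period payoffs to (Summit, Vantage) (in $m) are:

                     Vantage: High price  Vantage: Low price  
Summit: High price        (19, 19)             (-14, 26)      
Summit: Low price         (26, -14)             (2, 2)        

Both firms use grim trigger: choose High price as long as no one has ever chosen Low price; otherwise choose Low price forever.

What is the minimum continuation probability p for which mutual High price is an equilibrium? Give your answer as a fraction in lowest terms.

7/24

With no time discounting, the continuation probability p plays the role of the discount factor.
Grim-trigger IC: 19/(1−p) ≥ 26 + 2p/(1−p) ⇒ p ≥ (26−19)/(26−2) = 7/24.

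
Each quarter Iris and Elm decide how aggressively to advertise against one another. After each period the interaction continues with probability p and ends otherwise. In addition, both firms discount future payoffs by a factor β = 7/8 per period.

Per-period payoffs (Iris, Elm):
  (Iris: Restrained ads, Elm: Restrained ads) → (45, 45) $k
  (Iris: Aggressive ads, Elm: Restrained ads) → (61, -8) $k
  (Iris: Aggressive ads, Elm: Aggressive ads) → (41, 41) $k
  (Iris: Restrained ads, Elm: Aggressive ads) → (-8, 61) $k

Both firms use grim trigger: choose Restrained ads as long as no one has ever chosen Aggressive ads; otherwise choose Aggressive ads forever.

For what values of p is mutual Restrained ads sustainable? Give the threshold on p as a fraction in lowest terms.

Expected continuation weight on next period's payoff is β·p = 7/8·p, which plays the role of the discount factor.
Cooperation requires 7/8·p ≥ (61−45)/(61−41) = 4/5, hence p ≥ 32/35.

32/35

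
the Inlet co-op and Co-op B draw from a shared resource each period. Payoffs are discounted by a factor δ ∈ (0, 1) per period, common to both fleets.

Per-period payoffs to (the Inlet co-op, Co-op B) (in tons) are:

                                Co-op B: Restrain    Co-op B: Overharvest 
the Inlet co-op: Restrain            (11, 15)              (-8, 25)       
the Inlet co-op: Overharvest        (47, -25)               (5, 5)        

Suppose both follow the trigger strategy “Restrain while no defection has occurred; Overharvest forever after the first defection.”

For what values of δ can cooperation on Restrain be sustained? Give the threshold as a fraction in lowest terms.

6/7

For the Inlet co-op: deviation gain 47−11 = 36, per-period punishment loss 11−5 = 6. IC gives δ ≥ 36/42 = 6/7.
For Co-op B: gain 10, loss 10 per period, so δ ≥ 10/20 = 1/2.
The tighter constraint is the Inlet co-op's, so cooperation needs δ ≥ 6/7.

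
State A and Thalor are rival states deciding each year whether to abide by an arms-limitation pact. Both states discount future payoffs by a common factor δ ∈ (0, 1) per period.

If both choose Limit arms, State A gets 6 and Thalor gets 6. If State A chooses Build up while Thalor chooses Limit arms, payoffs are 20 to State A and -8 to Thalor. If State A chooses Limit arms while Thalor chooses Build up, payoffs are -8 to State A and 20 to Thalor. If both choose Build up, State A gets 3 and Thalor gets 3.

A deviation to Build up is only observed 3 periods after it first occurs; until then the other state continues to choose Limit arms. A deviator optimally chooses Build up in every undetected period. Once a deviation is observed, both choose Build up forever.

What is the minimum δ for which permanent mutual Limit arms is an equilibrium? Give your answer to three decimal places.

A deviator earns 20 for 3 periods, then 3 forever; cooperating earns 6 forever. Multiplying the IC by (1−δ):
6 ≥ 20(1−δ^3) + 3δ^3, so 17·δ^3 ≥ 14 and δ^3 ≥ 14/17.
δ ≥ (14/17)^(1/3) ≈ 0.937.

0.937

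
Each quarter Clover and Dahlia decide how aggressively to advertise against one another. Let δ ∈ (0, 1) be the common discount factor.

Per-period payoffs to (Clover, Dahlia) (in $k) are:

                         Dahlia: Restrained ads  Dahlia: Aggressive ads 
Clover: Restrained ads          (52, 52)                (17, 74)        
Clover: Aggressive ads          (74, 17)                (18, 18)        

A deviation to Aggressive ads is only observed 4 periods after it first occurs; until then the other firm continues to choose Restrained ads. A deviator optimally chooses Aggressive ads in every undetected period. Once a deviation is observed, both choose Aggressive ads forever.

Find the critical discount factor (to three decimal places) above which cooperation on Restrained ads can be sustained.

Deviating for the 4 undetected periods gains 74−52 = 22 per period over cooperation, then loses 52−18 = 34 per period forever once punishment starts.
Gain: 22(1 + δ + … + δ^3); loss: 34·δ^4/(1−δ).
No profitable deviation ⇔ 22(1−δ^4) ≤ 34·δ^4, i.e. δ^4 ≥ 22/(22+34) = 11/28.
Hence δ ≥ (11/28)^(1/4) ≈ 0.792.

0.792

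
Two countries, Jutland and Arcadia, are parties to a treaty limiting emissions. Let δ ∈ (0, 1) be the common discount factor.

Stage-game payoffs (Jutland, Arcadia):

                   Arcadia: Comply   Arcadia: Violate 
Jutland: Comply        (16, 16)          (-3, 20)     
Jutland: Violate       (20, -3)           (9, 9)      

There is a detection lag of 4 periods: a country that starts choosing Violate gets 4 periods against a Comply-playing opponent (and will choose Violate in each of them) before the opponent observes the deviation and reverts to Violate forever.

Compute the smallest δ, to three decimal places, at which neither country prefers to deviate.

0.777

The best deviation is to choose Violate for all 4 undetected periods, earning 20 each, then 9 forever once detected.
Deviation value: 20(1−δ^4)/(1−δ) + 9δ^4/(1−δ); cooperation value: 16/(1−δ).
IC: 16 ≥ 20(1−δ^4) + 9δ^4 = 20 − 11δ^4.
So δ^4 ≥ 4/11, giving δ ≥ (4/11)^(1/4) ≈ 0.777.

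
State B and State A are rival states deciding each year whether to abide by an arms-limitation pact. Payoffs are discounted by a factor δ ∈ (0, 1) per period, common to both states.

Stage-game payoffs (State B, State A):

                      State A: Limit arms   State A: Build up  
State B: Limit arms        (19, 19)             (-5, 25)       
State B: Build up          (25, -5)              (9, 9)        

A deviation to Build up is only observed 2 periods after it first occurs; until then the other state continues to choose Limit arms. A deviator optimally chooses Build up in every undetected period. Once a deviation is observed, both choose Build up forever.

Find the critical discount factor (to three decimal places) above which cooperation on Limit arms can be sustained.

0.612

Deviating for the 2 undetected periods gains 25−19 = 6 per period over cooperation, then loses 19−9 = 10 per period forever once punishment starts.
Gain: 6(1 + δ + … + δ^1); loss: 10·δ^2/(1−δ).
No profitable deviation ⇔ 6(1−δ^2) ≤ 10·δ^2, i.e. δ^2 ≥ 6/(6+10) = 3/8.
Hence δ ≥ (3/8)^(1/2) ≈ 0.612.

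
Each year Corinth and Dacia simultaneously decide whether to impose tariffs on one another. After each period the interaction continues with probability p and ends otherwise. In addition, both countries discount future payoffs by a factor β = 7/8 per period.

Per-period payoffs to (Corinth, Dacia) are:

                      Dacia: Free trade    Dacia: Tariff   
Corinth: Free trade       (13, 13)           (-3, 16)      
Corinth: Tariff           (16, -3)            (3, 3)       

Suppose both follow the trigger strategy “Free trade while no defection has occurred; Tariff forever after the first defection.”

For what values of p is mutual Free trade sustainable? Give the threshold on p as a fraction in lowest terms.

24/91

With continuation probability p and discount β, the effective per-period discount factor is βp.
Grim-trigger IC: βp ≥ (16−13)/(16−3) = 3/13.
So p ≥ (3/13)/(7/8) = 24/91.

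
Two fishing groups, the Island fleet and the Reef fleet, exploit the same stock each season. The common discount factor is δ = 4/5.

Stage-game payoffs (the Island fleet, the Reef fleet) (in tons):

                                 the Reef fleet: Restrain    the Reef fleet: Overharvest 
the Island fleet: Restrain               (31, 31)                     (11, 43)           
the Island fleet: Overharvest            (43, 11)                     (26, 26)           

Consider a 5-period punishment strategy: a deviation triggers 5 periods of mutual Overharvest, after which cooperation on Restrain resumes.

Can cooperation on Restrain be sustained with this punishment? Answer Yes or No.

Yes

Comparing payoff streams over the 6 periods until play realigns: cooperate → 31(1+δ+…+δ^5); deviate → 43 + 26(δ+…+δ^5).
Cooperation is sustained iff (31−26)(δ+…+δ^5) ≥ 43−31.
δ+…+δ^5 = 4/5·(1−(4/5)^5)/(1−4/5) = 2.6893, and (43−31)/(31−26) = 2.4000.
2.6893 ≥ 2.4000, so cooperation is sustainable.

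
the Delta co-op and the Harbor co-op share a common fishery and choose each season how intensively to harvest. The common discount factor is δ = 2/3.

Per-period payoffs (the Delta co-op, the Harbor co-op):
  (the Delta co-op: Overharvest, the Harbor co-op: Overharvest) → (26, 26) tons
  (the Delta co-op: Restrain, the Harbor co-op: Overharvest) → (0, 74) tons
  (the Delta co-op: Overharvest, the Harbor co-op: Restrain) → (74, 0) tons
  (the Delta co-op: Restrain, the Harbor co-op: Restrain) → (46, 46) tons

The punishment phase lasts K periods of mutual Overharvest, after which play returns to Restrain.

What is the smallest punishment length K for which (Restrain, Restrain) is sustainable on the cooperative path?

3

Need Σ_{k=1}^{K} δ^k ≥ (74−46)/(46−26) = 1.4000 at δ = 2/3.
At K = 2 the sum is 1.1111 < 1.4000; at K = 3 it is 1.4074 ≥ 1.4000.
So the minimum punishment length is K = 3.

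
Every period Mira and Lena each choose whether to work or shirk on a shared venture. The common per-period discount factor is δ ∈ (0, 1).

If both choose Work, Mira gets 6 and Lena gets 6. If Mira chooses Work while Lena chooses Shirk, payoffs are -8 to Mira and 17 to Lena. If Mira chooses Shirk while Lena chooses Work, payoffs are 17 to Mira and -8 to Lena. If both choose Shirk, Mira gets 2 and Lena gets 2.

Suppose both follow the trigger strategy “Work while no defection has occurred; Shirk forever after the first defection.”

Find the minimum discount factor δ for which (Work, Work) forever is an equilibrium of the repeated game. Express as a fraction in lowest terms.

One-period gain from deviating is 17 − 6 = 11. The loss is 6 − 2 = 4 in every subsequent period, with present value 4·δ/(1−δ).
Deviation is unprofitable when 4·δ/(1−δ) ≥ 11, i.e. δ/(1−δ) ≥ 11/4.
Equivalently δ ≥ 11/(11+4) = 11/15.

11/15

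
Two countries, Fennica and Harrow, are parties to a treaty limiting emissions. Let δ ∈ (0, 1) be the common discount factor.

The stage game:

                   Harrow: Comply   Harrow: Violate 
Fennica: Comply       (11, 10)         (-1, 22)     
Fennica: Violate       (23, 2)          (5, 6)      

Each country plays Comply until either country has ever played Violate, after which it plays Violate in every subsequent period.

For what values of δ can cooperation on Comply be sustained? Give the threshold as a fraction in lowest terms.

Fennica's threshold: (23−11)/(23−5) = 2/3.
Harrow's threshold: (22−10)/(22−6) = 3/4.
2/3 < 3/4, so Harrow binds and δ* = 3/4.

3/4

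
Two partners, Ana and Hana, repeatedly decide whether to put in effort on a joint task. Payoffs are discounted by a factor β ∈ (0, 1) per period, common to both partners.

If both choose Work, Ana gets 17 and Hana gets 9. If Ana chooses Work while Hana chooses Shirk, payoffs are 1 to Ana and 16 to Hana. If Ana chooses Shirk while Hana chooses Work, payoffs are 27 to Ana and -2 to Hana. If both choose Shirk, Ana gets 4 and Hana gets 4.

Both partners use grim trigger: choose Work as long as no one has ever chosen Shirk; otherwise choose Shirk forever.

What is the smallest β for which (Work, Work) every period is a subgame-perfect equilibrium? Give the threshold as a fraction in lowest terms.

7/12

Ana's threshold: (27−17)/(27−4) = 10/23.
Hana's threshold: (16−9)/(16−4) = 7/12.
10/23 < 7/12, so Hana binds and β* = 7/12.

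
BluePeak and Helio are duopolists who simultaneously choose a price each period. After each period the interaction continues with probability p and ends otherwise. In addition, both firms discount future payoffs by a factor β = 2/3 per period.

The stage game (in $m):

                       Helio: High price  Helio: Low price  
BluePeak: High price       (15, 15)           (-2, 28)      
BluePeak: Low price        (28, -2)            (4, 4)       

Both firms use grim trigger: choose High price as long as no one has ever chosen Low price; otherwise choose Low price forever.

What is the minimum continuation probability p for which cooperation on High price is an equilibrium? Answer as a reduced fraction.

With continuation probability p and discount β, the effective per-period discount factor is βp.
Grim-trigger IC: βp ≥ (28−15)/(28−4) = 13/24.
So p ≥ (13/24)/(2/3) = 13/16.

13/16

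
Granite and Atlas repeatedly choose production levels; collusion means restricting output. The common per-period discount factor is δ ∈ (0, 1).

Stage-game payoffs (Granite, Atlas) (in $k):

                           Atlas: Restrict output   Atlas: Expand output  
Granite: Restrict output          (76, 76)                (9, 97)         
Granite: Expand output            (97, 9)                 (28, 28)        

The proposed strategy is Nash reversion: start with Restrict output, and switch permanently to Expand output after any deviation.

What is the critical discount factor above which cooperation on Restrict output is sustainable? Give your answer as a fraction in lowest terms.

7/23

Under grim trigger the critical discount factor is (T−C)/(T−P) with T = 97, C = 76, P = 28.
δ* = (97−76)/(97−28) = 21/69 = 7/23.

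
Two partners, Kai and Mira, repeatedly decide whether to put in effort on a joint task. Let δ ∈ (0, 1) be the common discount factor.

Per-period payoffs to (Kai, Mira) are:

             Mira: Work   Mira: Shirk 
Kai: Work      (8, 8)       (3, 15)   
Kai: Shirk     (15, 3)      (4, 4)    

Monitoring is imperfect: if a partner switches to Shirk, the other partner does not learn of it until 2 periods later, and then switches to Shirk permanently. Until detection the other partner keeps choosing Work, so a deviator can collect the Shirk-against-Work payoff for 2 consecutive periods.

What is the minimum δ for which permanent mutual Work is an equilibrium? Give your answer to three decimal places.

0.798

The best deviation is to choose Shirk for all 2 undetected periods, earning 15 each, then 4 forever once detected.
Deviation value: 15(1−δ^2)/(1−δ) + 4δ^2/(1−δ); cooperation value: 8/(1−δ).
IC: 8 ≥ 15(1−δ^2) + 4δ^2 = 15 − 11δ^2.
So δ^2 ≥ 7/11, giving δ ≥ (7/11)^(1/2) ≈ 0.798.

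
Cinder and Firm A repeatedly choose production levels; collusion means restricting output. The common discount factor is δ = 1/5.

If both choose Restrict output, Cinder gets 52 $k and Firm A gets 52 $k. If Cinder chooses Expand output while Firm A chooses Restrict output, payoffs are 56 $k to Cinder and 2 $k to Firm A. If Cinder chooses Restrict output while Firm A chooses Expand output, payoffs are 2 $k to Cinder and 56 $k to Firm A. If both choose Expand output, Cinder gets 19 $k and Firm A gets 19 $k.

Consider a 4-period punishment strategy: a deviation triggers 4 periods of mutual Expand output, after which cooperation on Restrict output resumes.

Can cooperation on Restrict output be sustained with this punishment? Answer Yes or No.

IC: δ+…+δ^4 ≥ (56−52)/(52−19) = 4/33.
At δ = 1/5: partial sum = 0.2496 ≥ 0.1212. Cooperation sustainable.

Yes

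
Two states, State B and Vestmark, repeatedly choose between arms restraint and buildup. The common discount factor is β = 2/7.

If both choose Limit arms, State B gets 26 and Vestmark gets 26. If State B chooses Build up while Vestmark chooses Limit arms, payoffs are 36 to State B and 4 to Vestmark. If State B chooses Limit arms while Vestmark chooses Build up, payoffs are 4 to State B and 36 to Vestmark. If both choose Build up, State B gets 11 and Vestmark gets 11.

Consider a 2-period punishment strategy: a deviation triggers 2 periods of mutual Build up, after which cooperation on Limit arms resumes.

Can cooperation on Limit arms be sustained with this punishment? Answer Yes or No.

Comparing payoff streams over the 3 periods until play realigns: cooperate → 26(1+β+…+β^2); deviate → 36 + 11(β+…+β^2).
Cooperation is sustained iff (26−11)(β+…+β^2) ≥ 36−26.
β+…+β^2 = 2/7·(1−(2/7)^2)/(1−2/7) = 0.3673, and (36−26)/(26−11) = 0.6667.
0.3673 < 0.6667, so cooperation is not sustainable.

No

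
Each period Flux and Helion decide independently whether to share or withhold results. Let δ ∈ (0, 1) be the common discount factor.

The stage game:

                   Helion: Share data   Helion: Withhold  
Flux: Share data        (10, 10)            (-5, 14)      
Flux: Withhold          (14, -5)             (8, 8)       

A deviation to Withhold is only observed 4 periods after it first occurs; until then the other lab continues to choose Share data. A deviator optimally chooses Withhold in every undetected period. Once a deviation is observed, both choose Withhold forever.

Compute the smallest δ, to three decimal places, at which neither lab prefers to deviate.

A deviator earns 14 for 4 periods, then 8 forever; cooperating earns 10 forever. Multiplying the IC by (1−δ):
10 ≥ 14(1−δ^4) + 8δ^4, so 6·δ^4 ≥ 4 and δ^4 ≥ 2/3.
δ ≥ (2/3)^(1/4) ≈ 0.904.

0.904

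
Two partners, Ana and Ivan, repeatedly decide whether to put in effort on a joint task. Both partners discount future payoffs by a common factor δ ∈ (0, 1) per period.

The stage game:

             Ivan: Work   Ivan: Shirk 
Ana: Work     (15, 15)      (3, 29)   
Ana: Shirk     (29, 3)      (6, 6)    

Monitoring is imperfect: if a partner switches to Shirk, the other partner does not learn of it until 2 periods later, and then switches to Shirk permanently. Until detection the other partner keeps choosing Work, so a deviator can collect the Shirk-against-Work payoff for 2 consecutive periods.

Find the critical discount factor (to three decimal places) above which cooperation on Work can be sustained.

The best deviation is to choose Shirk for all 2 undetected periods, earning 29 each, then 6 forever once detected.
Deviation value: 29(1−δ^2)/(1−δ) + 6δ^2/(1−δ); cooperation value: 15/(1−δ).
IC: 15 ≥ 29(1−δ^2) + 6δ^2 = 29 − 23δ^2.
So δ^2 ≥ 14/23, giving δ ≥ (14/23)^(1/2) ≈ 0.780.

0.780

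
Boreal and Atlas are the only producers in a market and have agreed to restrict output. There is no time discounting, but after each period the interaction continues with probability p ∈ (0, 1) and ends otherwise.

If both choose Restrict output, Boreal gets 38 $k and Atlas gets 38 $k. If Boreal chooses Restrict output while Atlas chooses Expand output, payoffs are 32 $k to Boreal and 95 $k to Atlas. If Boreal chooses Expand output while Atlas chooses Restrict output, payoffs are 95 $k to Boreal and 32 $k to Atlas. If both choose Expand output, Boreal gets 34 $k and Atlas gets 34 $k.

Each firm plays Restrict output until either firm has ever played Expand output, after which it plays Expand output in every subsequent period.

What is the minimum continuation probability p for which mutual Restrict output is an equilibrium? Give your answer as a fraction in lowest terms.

Expected cooperation value is 38 + p·38 + p²·38 + … = 38/(1−p); deviation gives 95 + p·34/(1−p).
38 ≥ 95(1−p) + 34p ⇒ 61p ≥ 57 ⇒ p ≥ 57/61.

57/61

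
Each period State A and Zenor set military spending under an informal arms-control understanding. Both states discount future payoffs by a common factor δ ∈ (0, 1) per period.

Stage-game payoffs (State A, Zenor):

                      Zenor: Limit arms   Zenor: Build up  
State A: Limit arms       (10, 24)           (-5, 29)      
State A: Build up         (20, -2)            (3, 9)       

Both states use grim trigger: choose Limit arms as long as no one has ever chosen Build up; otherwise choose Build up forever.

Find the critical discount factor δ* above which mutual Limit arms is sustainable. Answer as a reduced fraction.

State A: cooperation gives 10 each period; deviation gives 20 once then 3 forever.
  10/(1−δ) ≥ 20 + 3δ/(1−δ) ⇒ δ ≥ 10/17.
Zenor: cooperation gives 24 each period; deviation gives 29 once then 9 forever.
  δ ≥ 5/20 = 1/4.
Both must hold, so the binding constraint is State A's: δ ≥ 10/17.

10/17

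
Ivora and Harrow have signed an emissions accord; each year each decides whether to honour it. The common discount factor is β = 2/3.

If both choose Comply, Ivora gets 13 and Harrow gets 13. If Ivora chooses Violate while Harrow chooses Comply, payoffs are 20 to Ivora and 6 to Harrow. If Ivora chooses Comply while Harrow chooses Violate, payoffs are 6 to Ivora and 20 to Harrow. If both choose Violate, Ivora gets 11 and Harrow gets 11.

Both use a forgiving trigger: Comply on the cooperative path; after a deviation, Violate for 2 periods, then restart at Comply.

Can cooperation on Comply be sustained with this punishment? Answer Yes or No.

IC: β+…+β^2 ≥ (20−13)/(13−11) = 7/2.
At β = 2/3: partial sum = 1.1111 < 3.5000. Cooperation not sustainable.

No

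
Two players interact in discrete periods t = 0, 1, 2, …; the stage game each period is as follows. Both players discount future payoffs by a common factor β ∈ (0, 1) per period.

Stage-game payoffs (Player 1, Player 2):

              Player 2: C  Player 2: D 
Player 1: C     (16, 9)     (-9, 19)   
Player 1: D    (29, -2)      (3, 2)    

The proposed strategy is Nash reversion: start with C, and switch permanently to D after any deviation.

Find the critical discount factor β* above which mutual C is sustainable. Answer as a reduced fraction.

10/17

Player 1's threshold: (29−16)/(29−3) = 1/2.
Player 2's threshold: (19−9)/(19−2) = 10/17.
1/2 < 10/17, so Player 2 binds and β* = 10/17.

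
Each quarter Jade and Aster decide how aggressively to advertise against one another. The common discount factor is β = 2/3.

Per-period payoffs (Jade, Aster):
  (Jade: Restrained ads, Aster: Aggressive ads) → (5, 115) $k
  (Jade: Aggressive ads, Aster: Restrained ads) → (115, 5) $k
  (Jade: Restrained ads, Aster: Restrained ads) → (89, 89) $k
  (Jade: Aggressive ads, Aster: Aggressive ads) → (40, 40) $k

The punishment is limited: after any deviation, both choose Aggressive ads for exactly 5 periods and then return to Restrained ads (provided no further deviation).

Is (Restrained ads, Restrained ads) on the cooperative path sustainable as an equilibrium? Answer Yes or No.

A one-shot deviation gives 115 now, then 40 for 5 periods, then back to 89.
Gain from deviating: (115−89) today; loss: (89−40) in each of the next 5 periods.
No-deviation condition: (89−40)(β+…+β^5) ≥ 115−89, i.e. β+…+β^5 ≥ 26/49.
At β = 2/3: β+…+β^5 = 1.7366 ≥ 0.5306.
So cooperation is sustainable.

Yes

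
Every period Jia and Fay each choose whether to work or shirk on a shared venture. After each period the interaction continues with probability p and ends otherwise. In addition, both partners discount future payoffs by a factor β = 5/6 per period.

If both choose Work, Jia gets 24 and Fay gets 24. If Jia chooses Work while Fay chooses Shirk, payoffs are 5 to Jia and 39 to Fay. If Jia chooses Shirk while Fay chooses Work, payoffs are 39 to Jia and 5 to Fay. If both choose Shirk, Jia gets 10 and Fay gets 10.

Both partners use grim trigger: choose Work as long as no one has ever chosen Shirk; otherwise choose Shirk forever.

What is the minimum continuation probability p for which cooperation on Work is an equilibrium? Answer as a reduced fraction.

Expected continuation weight on next period's payoff is β·p = 5/6·p, which plays the role of the discount factor.
Cooperation requires 5/6·p ≥ (39−24)/(39−10) = 15/29, hence p ≥ 18/29.

18/29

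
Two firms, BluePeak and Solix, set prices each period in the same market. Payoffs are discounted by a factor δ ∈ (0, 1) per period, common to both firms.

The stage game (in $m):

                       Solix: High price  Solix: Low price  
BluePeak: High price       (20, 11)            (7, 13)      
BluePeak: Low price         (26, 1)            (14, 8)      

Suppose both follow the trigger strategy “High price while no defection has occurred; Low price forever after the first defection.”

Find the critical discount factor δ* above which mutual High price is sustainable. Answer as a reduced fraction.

BluePeak's threshold: (26−20)/(26−14) = 1/2.
Solix's threshold: (13−11)/(13−8) = 2/5.
1/2 > 2/5, so BluePeak binds and δ* = 1/2.

1/2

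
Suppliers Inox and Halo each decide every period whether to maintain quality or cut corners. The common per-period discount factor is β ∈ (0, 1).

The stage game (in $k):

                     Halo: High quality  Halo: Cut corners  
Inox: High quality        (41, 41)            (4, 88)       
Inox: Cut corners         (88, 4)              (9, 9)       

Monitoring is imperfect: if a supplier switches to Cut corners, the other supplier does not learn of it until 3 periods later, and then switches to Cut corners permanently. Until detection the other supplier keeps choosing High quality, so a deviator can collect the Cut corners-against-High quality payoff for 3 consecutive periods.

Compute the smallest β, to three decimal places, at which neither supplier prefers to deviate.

A deviator earns 88 for 3 periods, then 9 forever; cooperating earns 41 forever. Multiplying the IC by (1−β):
41 ≥ 88(1−β^3) + 9β^3, so 79·β^3 ≥ 47 and β^3 ≥ 47/79.
β ≥ (47/79)^(1/3) ≈ 0.841.

0.841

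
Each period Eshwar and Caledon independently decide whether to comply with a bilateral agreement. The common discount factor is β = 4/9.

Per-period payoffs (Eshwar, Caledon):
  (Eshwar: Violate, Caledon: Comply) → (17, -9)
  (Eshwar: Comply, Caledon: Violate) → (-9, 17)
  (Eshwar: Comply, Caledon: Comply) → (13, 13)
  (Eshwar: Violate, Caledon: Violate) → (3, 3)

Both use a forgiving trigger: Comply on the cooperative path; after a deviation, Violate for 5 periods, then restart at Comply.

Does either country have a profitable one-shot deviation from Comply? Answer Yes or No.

No

Comparing payoff streams over the 6 periods until play realigns: cooperate → 13(1+β+…+β^5); deviate → 17 + 3(β+…+β^5).
Cooperation is sustained iff (13−3)(β+…+β^5) ≥ 17−13.
β+…+β^5 = 4/9·(1−(4/9)^5)/(1−4/9) = 0.7861, and (17−13)/(13−3) = 0.4000.
0.7861 ≥ 0.4000, so cooperation is sustainable.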